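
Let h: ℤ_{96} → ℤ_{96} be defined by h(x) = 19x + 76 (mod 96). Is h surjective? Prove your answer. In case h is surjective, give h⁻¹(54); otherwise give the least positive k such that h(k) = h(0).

Recall that h is surjective if every y in the codomain equals h(x) for some x in the domain.
Since gcd(19, 96) = 1, 19 is invertible modulo 96. Euclid's algorithm: 96 = 5·19 + 1; back-substituting gives 1 = 91·19 − 18·96, so 19⁻¹ ≡ 91 (mod 96).
For any y ∈ ℤ_{96}, x = 91(y − 76) mod 96 satisfies h(x) = 19·91(y − 76) + 76 ≡ y (since 19·91 ≡ 1 mod 96). So every y has a preimage.
Therefore h is surjective.
Since h is surjective, we compute h⁻¹(54): solve 19x + 76 ≡ 54 (mod 96), i.e. 19x ≡ 74 (mod 96).
Multiplying by 19⁻¹ = 91 gives x ≡ 91·74 = 6734 = 70·96 + 14 ≡ 14 (mod 96).
Check: h(14) = 19·14 + 76 = 342 = 3·96 + 54 ≡ 54 (mod 96).

14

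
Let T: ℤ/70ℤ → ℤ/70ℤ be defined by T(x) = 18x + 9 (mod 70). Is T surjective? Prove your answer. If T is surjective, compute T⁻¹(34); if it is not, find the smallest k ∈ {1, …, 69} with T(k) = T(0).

35

Recall that T is surjective if every y in the codomain equals T(x) for some x in the domain.
Since gcd(18, 70) = 2, we have 18x ≡ 0 (mod 2) for all x, so T(x) ≡ 1 (mod 2).
But 0 ≢ 1 (mod 2), so 0 ∈ ℤ/70ℤ has no preimage. Thus T is not surjective.
Since T is not surjective, we find the least positive k with T(k) = T(0): this means 18k ≡ 0 (mod 70), i.e. 70 ∣ 18k. Since gcd(18, 70) = 2, dividing through by 2 this holds exactly when 35 ∣ 9k, and as gcd(9, 35) = 1, exactly when 35 ∣ k.
The smallest positive such k is 35.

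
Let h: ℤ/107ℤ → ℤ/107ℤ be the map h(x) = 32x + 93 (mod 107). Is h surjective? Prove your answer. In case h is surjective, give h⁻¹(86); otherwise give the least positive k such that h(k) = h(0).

70

Recall: surjectivity means every element of the codomain has a preimage under h.
Since gcd(32, 107) = 1, 32 is invertible modulo 107. Euclid's algorithm: 107 = 3·32 + 11, 32 = 2·11 + 10, 11 = 1·10 + 1; back-substituting gives 1 = 97·32 − 29·107, so 32⁻¹ ≡ 97 (mod 107).
Then y ↦ 97(y − 93) is a two-sided inverse to h, so every y ∈ ℤ/107ℤ has a preimage.
Thus h is surjective.
Since h is surjective, we find h⁻¹(86): we need 32x ≡ 86 − 93 ≡ 100 (mod 107). Using 32⁻¹ = 97: x ≡ 97·100 = 9700 = 90·107 + 70, so x = 70.
Check: h(70) = 32·70 + 93 = 2333 = 21·107 + 86 ≡ 86 (mod 107).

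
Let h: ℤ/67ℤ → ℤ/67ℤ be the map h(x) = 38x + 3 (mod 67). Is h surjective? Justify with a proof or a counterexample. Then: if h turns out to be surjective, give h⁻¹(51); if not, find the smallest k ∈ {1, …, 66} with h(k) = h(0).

Since gcd(38, 67) = 1, 38 is invertible modulo 67. Euclid's algorithm: 67 = 1·38 + 29, 38 = 1·29 + 9, 29 = 3·9 + 2, 9 = 4·2 + 1; back-substituting gives 1 = 30·38 − 17·67, so 38⁻¹ ≡ 30 (mod 67).
For any y ∈ ℤ/67ℤ, x = 30(y − 3) mod 67 satisfies h(x) = 38·30(y − 3) + 3 ≡ y (since 38·30 ≡ 1 mod 67). So every y has a preimage.
Therefore h is surjective.
Since h is surjective, we compute h⁻¹(51): solve 38x + 3 ≡ 51 (mod 67), i.e. 38x ≡ 48 (mod 67).
Multiplying by 38⁻¹ = 30 gives x ≡ 30·48 = 1440 = 21·67 + 33 ≡ 33 (mod 67).
Check: h(33) = 38·33 + 3 = 1257 = 18·67 + 51 ≡ 51 (mod 67).

33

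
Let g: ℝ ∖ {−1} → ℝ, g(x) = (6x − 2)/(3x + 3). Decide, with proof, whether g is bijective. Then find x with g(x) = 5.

If g(x) = 2, cross-multiplying gives 3(6x − 2) = 6(3x + 3), which simplifies to −6 = 18 — false.  So 2 has no preimage and g is not surjective.
Thus g is not bijective.
Solving g(x) = 5: cross-multiplying gives 6x − 2 = 5(3x + 3), which rearranges to −9x = 17, so x = −17/9.

-17/9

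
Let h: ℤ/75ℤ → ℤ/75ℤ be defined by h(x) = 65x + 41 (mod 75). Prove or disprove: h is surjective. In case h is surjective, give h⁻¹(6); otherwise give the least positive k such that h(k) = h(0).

15

By definition, h is surjective if every y in the codomain equals h(x) for some x in the domain.
Since gcd(65, 75) = 5, we have 65x ≡ 0 (mod 5) for all x, so h(x) ≡ 1 (mod 5).
But 0 ≢ 1 (mod 5), so 0 ∈ ℤ/75ℤ has no preimage. So h is not surjective.
Since h is not surjective, we find the least positive k with h(k) = h(0): this means 65k ≡ 0 (mod 75), i.e. 75 ∣ 65k. Since gcd(65, 75) = 5, dividing through by 5 this holds exactly when 15 ∣ 13k, and as gcd(13, 15) = 1, exactly when 15 ∣ k.
The smallest positive such k is 15.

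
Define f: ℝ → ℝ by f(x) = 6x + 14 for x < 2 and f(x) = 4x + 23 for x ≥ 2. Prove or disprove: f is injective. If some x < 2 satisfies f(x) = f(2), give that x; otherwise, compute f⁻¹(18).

Both pieces are strictly increasing (slopes 6 and 4), so each is injective on its own interval.
The left piece maps (−∞, 2) onto (−∞, 26); the right piece maps [2, ∞) onto [31, ∞).
These images are disjoint, so no value is attained by both pieces. Hence f is injective.
Because the two images are disjoint, no x < 2 has f(x) = f(2), so we compute f⁻¹(18): 18 lies in (−∞, 26), so solve 6x + 14 = 18: x = (18 − 14)/6 = 2/3.

2/3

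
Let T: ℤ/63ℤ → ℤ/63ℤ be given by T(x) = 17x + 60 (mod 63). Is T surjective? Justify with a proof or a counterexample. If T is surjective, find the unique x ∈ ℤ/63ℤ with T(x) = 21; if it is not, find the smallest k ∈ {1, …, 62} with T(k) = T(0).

Recall that T is surjective if every y in the codomain equals T(x) for some x in the domain.
Since gcd(17, 63) = 1, 17 is invertible modulo 63. Euclid's algorithm: 63 = 3·17 + 12, 17 = 1·12 + 5, 12 = 2·5 + 2, 5 = 2·2 + 1; back-substituting gives 1 = 26·17 − 7·63, so 17⁻¹ ≡ 26 (mod 63).
Then y ↦ 26(y − 60) is a two-sided inverse to T, so every y ∈ ℤ/63ℤ has a preimage.
Thus T is surjective.
Since T is surjective, we find T⁻¹(21): we need 17x ≡ 21 − 60 ≡ 24 (mod 63). Using 17⁻¹ = 26: x ≡ 26·24 = 624 = 9·63 + 57, so x = 57.
Check: T(57) = 17·57 + 60 = 1029 = 16·63 + 21 ≡ 21 (mod 63).

57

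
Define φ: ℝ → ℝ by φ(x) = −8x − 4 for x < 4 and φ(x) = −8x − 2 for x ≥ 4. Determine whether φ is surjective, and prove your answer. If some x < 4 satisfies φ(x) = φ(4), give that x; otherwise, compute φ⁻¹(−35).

15/4

Both pieces are strictly decreasing (slopes −8 and −8), so each is injective on its own interval.
The left piece maps (−∞, 4) onto (−36, ∞); the right piece maps [4, ∞) onto (−∞, −34].
The union (−36, ∞) ∪ (−∞, −34] covers ℝ, so φ is surjective.
For the follow-up: the images overlap, so an x < 4 with φ(x) = φ(4) exists. φ(4) = −34; solving −8x − 4 = −34 for x < 4 gives x = (−34 + 4)/(−8) = 15/4.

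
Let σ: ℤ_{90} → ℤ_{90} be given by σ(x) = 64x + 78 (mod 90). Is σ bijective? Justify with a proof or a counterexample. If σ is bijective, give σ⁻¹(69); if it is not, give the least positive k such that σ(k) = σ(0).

We have gcd(64, 90) = 2 > 1. Taking x_1 = 0 and x_2 = 45: σ(0) = 78 and σ(45) = 64·45 + 78 = 2958 ≡ 78 (mod 90).
So σ(0) = σ(45) while 0 ≠ 45, so σ is not injective, hence not bijective.
Since σ is not bijective, we find the least positive k with σ(k) = σ(0): this means 64k ≡ 0 (mod 90), i.e. 90 ∣ 64k. Since gcd(64, 90) = 2, dividing through by 2 this holds exactly when 45 ∣ 32k, and as gcd(32, 45) = 1, exactly when 45 ∣ k.
The smallest positive such k is 45.

45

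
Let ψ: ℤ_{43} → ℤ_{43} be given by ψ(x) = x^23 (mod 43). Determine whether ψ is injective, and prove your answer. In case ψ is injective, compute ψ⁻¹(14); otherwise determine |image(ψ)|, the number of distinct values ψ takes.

Since 43 is prime, the nonzero elements of ℤ_{43} form a cyclic group of order 42.
As gcd(23, 42) = 1, raising to the 23rd power is a bijection on this group: if x_1^23 ≡ x_2^23 then (x_1x_2^{−1})^23 = 1, and the only element of order dividing gcd(23, 42) = 1 is 1, so x_1 = x_2.
With ψ(0) = 0 this makes ψ injective on all of ℤ_{43}, hence bijective (finite equal-size domain and codomain). In particular ψ is injective.
Since ψ is injective, we find the preimage of 14. The inverse of x ↦ x^23 on (ℤ_{43})^× is x ↦ x^11, because 23·11 = 253 = 6·42 + 1 ≡ 1 (mod 42) and x^{42} = 1 for x ≠ 0 (Fermat). So ψ⁻¹(14) = 14^11 mod 43.
Repeated squaring mod 43: 14^1 ≡ 14, 14^2 ≡ 14² = 196 ≡ 24, 14^4 ≡ 24² = 576 ≡ 17, 14^8 ≡ 17² = 289 ≡ 31. Since 11 = 8 + 2 + 1, 14^11 ≡ 31·24·14: 31·24 = 744 ≡ 13, then 13·14 = 182 ≡ 10. So 14^11 ≡ 10 (mod 43).
Hence ψ⁻¹(14) = 10.

10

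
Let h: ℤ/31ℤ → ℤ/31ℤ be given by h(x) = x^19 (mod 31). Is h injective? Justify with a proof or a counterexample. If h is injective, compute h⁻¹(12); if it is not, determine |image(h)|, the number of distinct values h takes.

Since 31 is prime, the nonzero elements of ℤ/31ℤ form a cyclic group of order 30.
As gcd(19, 30) = 1, raising to the 19th power is a bijection on this group: if u^19 ≡ v^19 then (uv^{−1})^19 = 1, and the only element of order dividing gcd(19, 30) = 1 is 1, so u = v.
With h(0) = 0 this makes h injective on all of ℤ/31ℤ, hence bijective (finite equal-size domain and codomain). In particular h is injective.
Since h is injective, we find the preimage of 12. The inverse of x ↦ x^19 on (ℤ/31ℤ)^× is x ↦ x^19, because 19·19 = 361 = 12·30 + 1 ≡ 1 (mod 30) and x^{30} = 1 for x ≠ 0 (Fermat). So h⁻¹(12) = 12^19 mod 31.
Repeated squaring mod 31: 12^1 ≡ 12, 12^2 ≡ 12² = 144 ≡ 20, 12^4 ≡ 20² = 400 ≡ 28, 12^8 ≡ 28² = 784 ≡ 9, 12^16 ≡ 9² = 81 ≡ 19. Since 19 = 16 + 2 + 1, 12^19 ≡ 19·20·12: 19·20 = 380 ≡ 8, then 8·12 = 96 ≡ 3. So 12^19 ≡ 3 (mod 31).
Hence h⁻¹(12) = 3.

3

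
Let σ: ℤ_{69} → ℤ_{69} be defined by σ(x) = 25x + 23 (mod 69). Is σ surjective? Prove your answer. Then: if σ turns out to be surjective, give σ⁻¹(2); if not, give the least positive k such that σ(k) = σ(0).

24

By definition, σ is surjective if every y in the codomain equals σ(x) for some x in the domain.
Since gcd(25, 69) = 1, 25 is invertible modulo 69. Euclid's algorithm: 69 = 2·25 + 19, 25 = 1·19 + 6, 19 = 3·6 + 1; back-substituting gives 1 = 58·25 − 21·69, so 25⁻¹ ≡ 58 (mod 69).
For any y ∈ ℤ_{69}, x = 58(y − 23) mod 69 satisfies σ(x) = 25·58(y − 23) + 23 ≡ y (since 25·58 ≡ 1 mod 69). So every y has a preimage.
So σ is surjective.
Since σ is surjective, we compute σ⁻¹(2): solve 25x + 23 ≡ 2 (mod 69), i.e. 25x ≡ 48 (mod 69).
Multiplying by 25⁻¹ = 58 gives x ≡ 58·48 = 2784 = 40·69 + 24 ≡ 24 (mod 69).
Check: σ(24) = 25·24 + 23 = 623 = 9·69 + 2 ≡ 2 (mod 69).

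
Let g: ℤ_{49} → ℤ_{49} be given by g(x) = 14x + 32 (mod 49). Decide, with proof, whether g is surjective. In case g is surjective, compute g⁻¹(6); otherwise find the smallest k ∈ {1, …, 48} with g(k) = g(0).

7

Since gcd(14, 49) = 7, we have 14x ≡ 0 (mod 7) for all x, so g(x) ≡ 4 (mod 7).
But 0 ≢ 4 (mod 7), so 0 ∈ ℤ_{49} has no preimage. Therefore g is not surjective.
Since g is not surjective, we find the least positive k with g(k) = g(0): this means 14k ≡ 0 (mod 49), i.e. 49 ∣ 14k. Since gcd(14, 49) = 7, dividing through by 7 this holds exactly when 7 ∣ 2k, and as gcd(2, 7) = 1, exactly when 7 ∣ k.
The smallest positive such k is 7.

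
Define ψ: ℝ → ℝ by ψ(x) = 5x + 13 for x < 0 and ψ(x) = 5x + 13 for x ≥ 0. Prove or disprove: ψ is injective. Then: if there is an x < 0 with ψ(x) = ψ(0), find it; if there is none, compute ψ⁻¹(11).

-2/5

Both pieces are strictly increasing (slopes 5 and 5), so each is injective on its own interval.
The left piece maps (−∞, 0) onto (−∞, 13); the right piece maps [0, ∞) onto [13, ∞).
These images are disjoint, so no value is attained by both pieces. Hence ψ is injective.
Because the two images are disjoint, no x < 0 has ψ(x) = ψ(0), so we compute ψ⁻¹(11): 11 lies in (−∞, 13), so solve 5x + 13 = 11: x = (11 − 13)/5 = −2/5.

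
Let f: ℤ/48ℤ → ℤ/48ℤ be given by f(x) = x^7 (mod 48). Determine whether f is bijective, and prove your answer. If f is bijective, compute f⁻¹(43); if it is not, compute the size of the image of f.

f(0) = 0^7 = 0.
f(6): Repeated squaring mod 48: 6^1 ≡ 6, 6^2 ≡ 6² = 36, 6^4 ≡ 36² = 1296 ≡ 0. Since 7 = 4 + 2 + 1, 6^7 ≡ 0·36·6: 0·36 = 0, then 0·6 = 0. So 6^7 ≡ 0 (mod 48).
So f(0) = f(6) = 0 while 0 ≠ 6, hence f is not injective, hence not bijective.
Since f is not bijective, we determine |image(f)|. Computing x^7 mod 48 for each x (by repeated squaring, reducing mod 48 at every step), the values f(0), f(1), …, f(47) are: 0, 1, 32, 27, 16, 29, 0, 7, 32, 9, 16, 35, 0, 37, 32, 15, 16, 17, 0, 43, 32, 45, 16, 23, 0, 25, 32, 3, 16, 5, 0, 31, 32, 33, 16, 11, 0, 13, 32, 39, 16, 41, 0, 19, 32, 21, 16, 47.
The distinct values are {0, 1, 3, 5, 7, 9, 11, 13, 15, 16, 17, 19, 21, 23, 25, 27, 29, 31, 32, 33, 35, 37, 39, 41, 43, 45, 47}; there are 27 of them.

27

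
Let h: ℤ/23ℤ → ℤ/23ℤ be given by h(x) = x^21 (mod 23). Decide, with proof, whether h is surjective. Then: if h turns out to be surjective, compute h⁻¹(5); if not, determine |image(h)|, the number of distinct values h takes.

Since 23 is prime, the nonzero elements of ℤ/23ℤ form a cyclic group of order 22.
As gcd(21, 22) = 1, raising to the 21st power is a bijection on this group: if a^21 ≡ b^21 then (ab^{−1})^21 = 1, and the only element of order dividing gcd(21, 22) = 1 is 1, so a = b.
With h(0) = 0 this makes h injective on all of ℤ/23ℤ, hence bijective (finite equal-size domain and codomain). In particular h is surjective.
Since h is surjective, we find the preimage of 5. The inverse of x ↦ x^21 on (ℤ/23ℤ)^× is x ↦ x^21, because 21·21 = 441 = 20·22 + 1 ≡ 1 (mod 22) and x^{22} = 1 for x ≠ 0 (Fermat). So h⁻¹(5) = 5^21 mod 23.
Repeated squaring mod 23: 5^1 ≡ 5, 5^2 ≡ 5² = 25 ≡ 2, 5^4 ≡ 2² = 4, 5^8 ≡ 4² = 16, 5^16 ≡ 16² = 256 ≡ 3. Since 21 = 16 + 4 + 1, 5^21 ≡ 3·4·5: 3·4 = 12, then 12·5 = 60 ≡ 14. So 5^21 ≡ 14 (mod 23).
Hence h⁻¹(5) = 14.

14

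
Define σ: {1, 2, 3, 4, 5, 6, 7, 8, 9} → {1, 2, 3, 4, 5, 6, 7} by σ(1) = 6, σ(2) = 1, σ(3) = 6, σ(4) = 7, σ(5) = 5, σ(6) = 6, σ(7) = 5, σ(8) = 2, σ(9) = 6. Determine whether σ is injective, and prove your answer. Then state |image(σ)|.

σ(1) = 6 = σ(3) with 1 ≠ 3, so σ is not injective.
The image of σ is {1, 2, 5, 6, 7}, which has 5 elements.

5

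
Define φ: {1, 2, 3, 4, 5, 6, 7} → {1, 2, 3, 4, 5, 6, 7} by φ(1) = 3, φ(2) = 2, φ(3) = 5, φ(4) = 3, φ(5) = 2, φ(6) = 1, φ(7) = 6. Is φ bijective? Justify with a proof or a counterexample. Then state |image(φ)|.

5

φ(1) = 3 = φ(4) with 1 ≠ 4, so φ is not injective, hence not bijective.
The image of φ is {1, 2, 3, 5, 6}, which has 5 elements.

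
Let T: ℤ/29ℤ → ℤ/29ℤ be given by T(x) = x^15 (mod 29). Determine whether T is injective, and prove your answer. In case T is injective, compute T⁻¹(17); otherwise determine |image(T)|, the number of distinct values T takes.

12

Since 29 is prime, the nonzero elements of ℤ/29ℤ form a cyclic group of order 28.
As gcd(15, 28) = 1, raising to the 15th power is a bijection on this group: if a^15 ≡ b^15 then (ab^{−1})^15 = 1, and the only element of order dividing gcd(15, 28) = 1 is 1, so a = b.
With T(0) = 0 this makes T injective on all of ℤ/29ℤ, hence bijective (finite equal-size domain and codomain). In particular T is injective.
Since T is injective, we find the preimage of 17. The inverse of x ↦ x^15 on (ℤ/29ℤ)^× is x ↦ x^15, because 15·15 = 225 = 8·28 + 1 ≡ 1 (mod 28) and x^{28} = 1 for x ≠ 0 (Fermat). So T⁻¹(17) = 17^15 mod 29.
Repeated squaring mod 29: 17^1 ≡ 17, 17^2 ≡ 17² = 289 ≡ 28, 17^4 ≡ 28² = 784 ≡ 1, 17^8 ≡ 1² = 1. Since 15 = 8 + 4 + 2 + 1, 17^15 ≡ 1·1·28·17: 1·1 = 1, then 1·28 = 28, then 28·17 = 476 ≡ 12. So 17^15 ≡ 12 (mod 29).
Hence T⁻¹(17) = 12.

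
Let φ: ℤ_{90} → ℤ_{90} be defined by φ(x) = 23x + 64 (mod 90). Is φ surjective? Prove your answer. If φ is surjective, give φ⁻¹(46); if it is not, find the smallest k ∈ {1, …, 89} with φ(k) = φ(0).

54

Since gcd(23, 90) = 1, 23 is invertible modulo 90. Euclid's algorithm: 90 = 3·23 + 21, 23 = 1·21 + 2, 21 = 10·2 + 1; back-substituting gives 1 = 47·23 − 12·90, so 23⁻¹ ≡ 47 (mod 90).
Then y ↦ 47(y − 64) is a two-sided inverse to φ, so every y ∈ ℤ_{90} has a preimage.
Hence φ is surjective.
Since φ is surjective, we compute φ⁻¹(46): solve 23x + 64 ≡ 46 (mod 90), i.e. 23x ≡ 72 (mod 90).
Multiplying by 23⁻¹ = 47 gives x ≡ 47·72 = 3384 = 37·90 + 54 ≡ 54 (mod 90).
Check: φ(54) = 23·54 + 64 = 1306 = 14·90 + 46 ≡ 46 (mod 90).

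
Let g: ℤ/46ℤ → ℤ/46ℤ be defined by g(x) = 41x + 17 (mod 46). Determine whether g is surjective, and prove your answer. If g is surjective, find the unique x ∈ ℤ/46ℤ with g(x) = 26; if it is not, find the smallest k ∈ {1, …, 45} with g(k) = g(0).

35

Recall that surjectivity means every element of the codomain has a preimage under g.
Since gcd(41, 46) = 1, 41 is invertible modulo 46. Euclid's algorithm: 46 = 1·41 + 5, 41 = 8·5 + 1; back-substituting gives 1 = 9·41 − 8·46, so 41⁻¹ ≡ 9 (mod 46).
Then y ↦ 9(y − 17) is a two-sided inverse to g, so every y ∈ ℤ/46ℤ has a preimage.
So g is surjective.
Since g is surjective, we find g⁻¹(26): we need 41x ≡ 26 − 17 ≡ 9 (mod 46). Using 41⁻¹ = 9: x ≡ 9·9 = 81 = 1·46 + 35, so x = 35.
Check: g(35) = 41·35 + 17 = 1452 = 31·46 + 26 ≡ 26 (mod 46).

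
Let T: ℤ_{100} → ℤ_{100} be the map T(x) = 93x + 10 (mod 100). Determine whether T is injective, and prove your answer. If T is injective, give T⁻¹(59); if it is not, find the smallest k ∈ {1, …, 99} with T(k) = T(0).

93

Suppose T(a) = T(b) in ℤ_{100}. Then 93a + 10 ≡ 93b + 10 (mod 100), hence 93(a − b) ≡ 0 (mod 100).
Since gcd(93, 100) = 1, 93 is invertible modulo 100, thus a − b ≡ 0 (mod 100), i.e. a = b.
Hence T is injective.
We now compute 93⁻¹ mod 100 explicitly. Euclid's algorithm: 100 = 1·93 + 7, 93 = 13·7 + 2, 7 = 3·2 + 1; back-substituting gives 1 = 57·93 − 53·100, so 93⁻¹ ≡ 57 (mod 100).
Since T is injective, we compute T⁻¹(59): solve 93x + 10 ≡ 59 (mod 100), i.e. 93x ≡ 49 (mod 100).
Multiplying by 93⁻¹ = 57 gives x ≡ 57·49 = 2793 = 27·100 + 93 ≡ 93 (mod 100).
Check: T(93) = 93·93 + 10 = 8659 = 86·100 + 59 ≡ 59 (mod 100).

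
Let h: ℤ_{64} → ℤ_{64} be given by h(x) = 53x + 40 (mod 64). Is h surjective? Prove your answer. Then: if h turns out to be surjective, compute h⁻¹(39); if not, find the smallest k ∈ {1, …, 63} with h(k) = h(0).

35

Recall that h is surjective if every y in the codomain equals h(x) for some x in the domain.
Since gcd(53, 64) = 1, 53 is invertible modulo 64. Euclid's algorithm: 64 = 1·53 + 11, 53 = 4·11 + 9, 11 = 1·9 + 2, 9 = 4·2 + 1; back-substituting gives 1 = 29·53 − 24·64, so 53⁻¹ ≡ 29 (mod 64).
Then y ↦ 29(y − 40) is a two-sided inverse to h, so every y ∈ ℤ_{64} has a preimage.
Hence h is surjective.
Since h is surjective, we find h⁻¹(39): we need 53x ≡ 39 − 40 ≡ 63 (mod 64). Using 53⁻¹ = 29: x ≡ 29·63 = 1827 = 28·64 + 35, so x = 35.
Check: h(35) = 53·35 + 40 = 1895 = 29·64 + 39 ≡ 39 (mod 64).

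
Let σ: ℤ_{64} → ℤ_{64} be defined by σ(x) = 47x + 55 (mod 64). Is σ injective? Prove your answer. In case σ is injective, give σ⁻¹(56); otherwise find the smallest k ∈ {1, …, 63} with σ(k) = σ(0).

By definition, σ is injective if σ(u) = σ(v) implies u = v.
Suppose σ(u) = σ(v) in ℤ_{64}. Then 47u + 55 ≡ 47v + 55 (mod 64), so 47(u − v) ≡ 0 (mod 64).
Since gcd(47, 64) = 1, 47 is invertible modulo 64, thus u − v ≡ 0 (mod 64), i.e. u = v.
Therefore σ is injective.
We now compute 47⁻¹ mod 64 explicitly. Euclid's algorithm: 64 = 1·47 + 17, 47 = 2·17 + 13, 17 = 1·13 + 4, 13 = 3·4 + 1; back-substituting gives 1 = 15·47 − 11·64, so 47⁻¹ ≡ 15 (mod 64).
Since σ is injective, we find σ⁻¹(56): we need 47x ≡ 56 − 55 ≡ 1 (mod 64). Using 47⁻¹ = 15: x ≡ 15·1 = 15, so x = 15.
Check: σ(15) = 47·15 + 55 = 760 = 11·64 + 56 ≡ 56 (mod 64).

15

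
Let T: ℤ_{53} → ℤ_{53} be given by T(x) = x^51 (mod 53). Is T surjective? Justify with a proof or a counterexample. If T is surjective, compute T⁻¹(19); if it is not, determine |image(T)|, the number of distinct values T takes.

Since 53 is prime, the nonzero elements of ℤ_{53} form a cyclic group of order 52.
As gcd(51, 52) = 1, raising to the 51st power is a bijection on this group: if x_1^51 ≡ x_2^51 then (x_1x_2^{−1})^51 = 1, and the only element of order dividing gcd(51, 52) = 1 is 1, so x_1 = x_2.
With T(0) = 0 this makes T injective on all of ℤ_{53}, hence bijective (finite equal-size domain and codomain). In particular T is surjective.
Since T is surjective, we find the preimage of 19. The inverse of x ↦ x^51 on (ℤ_{53})^× is x ↦ x^51, because 51·51 = 2601 = 50·52 + 1 ≡ 1 (mod 52) and x^{52} = 1 for x ≠ 0 (Fermat). So T⁻¹(19) = 19^51 mod 53.
Repeated squaring mod 53: 19^1 ≡ 19, 19^2 ≡ 19² = 361 ≡ 43, 19^4 ≡ 43² = 1849 ≡ 47, 19^8 ≡ 47² = 2209 ≡ 36, 19^16 ≡ 36² = 1296 ≡ 24, 19^32 ≡ 24² = 576 ≡ 46. Since 51 = 32 + 16 + 2 + 1, 19^51 ≡ 46·24·43·19: 46·24 = 1104 ≡ 44, then 44·43 = 1892 ≡ 37, then 37·19 = 703 ≡ 14. So 19^51 ≡ 14 (mod 53).
Hence T⁻¹(19) = 14.

14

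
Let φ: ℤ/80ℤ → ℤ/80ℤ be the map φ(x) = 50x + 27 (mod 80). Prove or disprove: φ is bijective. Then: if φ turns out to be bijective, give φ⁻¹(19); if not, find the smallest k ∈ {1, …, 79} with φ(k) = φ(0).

8

We have gcd(50, 80) = 10 > 1. Taking s = 0 and t = 8: φ(0) = 27 and φ(8) = 50·8 + 27 = 427 ≡ 27 (mod 80).
So φ(0) = φ(8) while 0 ≠ 8, hence φ is not injective, hence not bijective.
Since φ is not bijective, we find the least positive k with φ(k) = φ(0): this means 50k ≡ 0 (mod 80), i.e. 80 ∣ 50k. Since gcd(50, 80) = 10, dividing through by 10 this holds exactly when 8 ∣ 5k, and as gcd(5, 8) = 1, exactly when 8 ∣ k.
The smallest positive such k is 8.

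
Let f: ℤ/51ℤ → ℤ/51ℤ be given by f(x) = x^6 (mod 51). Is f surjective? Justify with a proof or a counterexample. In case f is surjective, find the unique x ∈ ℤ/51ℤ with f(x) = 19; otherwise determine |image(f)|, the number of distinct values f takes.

18

f(7): Repeated squaring mod 51: 7^1 ≡ 7, 7^2 ≡ 7² = 49, 7^4 ≡ 49² = 2401 ≡ 4. Since 6 = 4 + 2, 7^6 ≡ 4·49: 4·49 = 196 ≡ 43. So 7^6 ≡ 43 (mod 51).
f(10): Repeated squaring mod 51: 10^1 ≡ 10, 10^2 ≡ 10² = 100 ≡ 49, 10^4 ≡ 49² = 2401 ≡ 4. Since 6 = 4 + 2, 10^6 ≡ 4·49: 4·49 = 196 ≡ 43. So 10^6 ≡ 43 (mod 51).
So f(7) = f(10) = 43 while 7 ≠ 10, thus f is not injective.
A non-injective map from the 51-element set ℤ/51ℤ to itself takes at most 50 distinct values, so it cannot be surjective. Hence f is not surjective.
Since f is not surjective, we determine |image(f)|. Computing x^6 mod 51 for each x (by repeated squaring, reducing mod 51 at every step), the values f(0), f(1), …, f(50) are: 0, 1, 13, 15, 16, 19, 42, 43, 4, 21, 43, 25, 36, 16, 49, 30, 1, 34, 18, 13, 49, 33, 19, 25, 9, 4, 4, 9, 25, 19, 33, 49, 13, 18, 34, 1, 30, 49, 16, 36, 25, 43, 21, 4, 43, 42, 19, 16, 15, 13, 1.
The distinct values are {0, 1, 4, 9, 13, 15, 16, 18, 19, 21, 25, 30, 33, 34, 36, 42, 43, 49}; there are 18 of them.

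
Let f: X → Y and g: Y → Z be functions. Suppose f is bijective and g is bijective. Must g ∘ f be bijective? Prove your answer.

Injectivity: if g(f(x_1)) = g(f(x_2)) then f(x_1) = f(x_2) (g injective) so x_1 = x_2 (f injective).
Surjectivity: for c ∈ Z pick b with g(b) = c, then a with f(a) = b; then (g ∘ f)(a) = c.
Hence g ∘ f is bijective.

bijective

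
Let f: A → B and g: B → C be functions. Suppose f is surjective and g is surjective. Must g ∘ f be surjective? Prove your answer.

surjective

Let c ∈ C. Since g is surjective, there is b ∈ B with g(b) = c. Since f is surjective, there is a ∈ A with f(a) = b.
Then (g ∘ f)(a) = g(b) = c. Hence g ∘ f is surjective.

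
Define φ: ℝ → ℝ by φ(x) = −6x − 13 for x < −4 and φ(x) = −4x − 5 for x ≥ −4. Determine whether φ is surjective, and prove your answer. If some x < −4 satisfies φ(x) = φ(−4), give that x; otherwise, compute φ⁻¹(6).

-11/4

Both pieces are strictly decreasing (slopes −6 and −4), so each is injective on its own interval.
The left piece maps (−∞, −4) onto (11, ∞); the right piece maps [−4, ∞) onto (−∞, 11].
These images together cover ℝ, so φ is surjective.
Because the two images are disjoint, no x < −4 has φ(x) = φ(−4), so we compute φ⁻¹(6): 6 lies in (−∞, 11], so solve −4x − 5 = 6: x = (6 + 5)/(−4) = −11/4.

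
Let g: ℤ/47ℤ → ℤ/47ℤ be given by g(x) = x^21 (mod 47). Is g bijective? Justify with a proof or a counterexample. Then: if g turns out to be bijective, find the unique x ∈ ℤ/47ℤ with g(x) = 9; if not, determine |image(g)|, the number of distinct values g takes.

16

Since 47 is prime, the nonzero elements of ℤ/47ℤ form a cyclic group of order 46.
As gcd(21, 46) = 1, raising to the 21st power is a bijection on this group: if u^21 ≡ v^21 then (uv^{−1})^21 = 1, and the only element of order dividing gcd(21, 46) = 1 is 1, so u = v.
With g(0) = 0 this makes g injective on all of ℤ/47ℤ, hence bijective (finite equal-size domain and codomain). In particular g is bijective.
Since g is bijective, we find the preimage of 9. The inverse of x ↦ x^21 on (ℤ/47ℤ)^× is x ↦ x^11, because 21·11 = 231 = 5·46 + 1 ≡ 1 (mod 46) and x^{46} = 1 for x ≠ 0 (Fermat). So g⁻¹(9) = 9^11 mod 47.
Repeated squaring mod 47: 9^1 ≡ 9, 9^2 ≡ 9² = 81 ≡ 34, 9^4 ≡ 34² = 1156 ≡ 28, 9^8 ≡ 28² = 784 ≡ 32. Since 11 = 8 + 2 + 1, 9^11 ≡ 32·34·9: 32·34 = 1088 ≡ 7, then 7·9 = 63 ≡ 16. So 9^11 ≡ 16 (mod 47).
Hence g⁻¹(9) = 16.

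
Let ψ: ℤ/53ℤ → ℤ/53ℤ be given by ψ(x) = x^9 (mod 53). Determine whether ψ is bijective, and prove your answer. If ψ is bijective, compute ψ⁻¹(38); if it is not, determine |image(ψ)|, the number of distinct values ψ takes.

17

Since 53 is prime, the nonzero elements of ℤ/53ℤ form a cyclic group of order 52.
As gcd(9, 52) = 1, raising to the 9th power is a bijection on this group: if u^9 ≡ v^9 then (uv^{−1})^9 = 1, and the only element of order dividing gcd(9, 52) = 1 is 1, so u = v.
With ψ(0) = 0 this makes ψ injective on all of ℤ/53ℤ, hence bijective (finite equal-size domain and codomain). In particular ψ is bijective.
Since ψ is bijective, we find the preimage of 38. The inverse of x ↦ x^9 on (ℤ/53ℤ)^× is x ↦ x^29, because 9·29 = 261 = 5·52 + 1 ≡ 1 (mod 52) and x^{52} = 1 for x ≠ 0 (Fermat). So ψ⁻¹(38) = 38^29 mod 53.
Repeated squaring mod 53: 38^1 ≡ 38, 38^2 ≡ 38² = 1444 ≡ 13, 38^4 ≡ 13² = 169 ≡ 10, 38^8 ≡ 10² = 100 ≡ 47, 38^16 ≡ 47² = 2209 ≡ 36. Since 29 = 16 + 8 + 4 + 1, 38^29 ≡ 36·47·10·38: 36·47 = 1692 ≡ 49, then 49·10 = 490 ≡ 13, then 13·38 = 494 ≡ 17. So 38^29 ≡ 17 (mod 53).
Hence ψ⁻¹(38) = 17.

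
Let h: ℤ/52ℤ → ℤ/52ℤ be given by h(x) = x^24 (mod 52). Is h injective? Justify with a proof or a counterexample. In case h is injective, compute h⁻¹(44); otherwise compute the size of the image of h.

4

h(1) = 1^24 = 1.
h(3): Repeated squaring mod 52: 3^1 ≡ 3, 3^2 ≡ 3² = 9, 3^4 ≡ 9² = 81 ≡ 29, 3^8 ≡ 29² = 841 ≡ 9, 3^16 ≡ 9² = 81 ≡ 29. Since 24 = 16 + 8, 3^24 ≡ 29·9: 29·9 = 261 ≡ 1. So 3^24 ≡ 1 (mod 52).
So h(1) = h(3) = 1 while 1 ≠ 3, hence h is not injective.
Since h is not injective, we determine |image(h)|. Computing x^24 mod 52 for each x (by repeated squaring, reducing mod 52 at every step), the values h(0), h(1), …, h(51) are: 0, 1, 40, 1, 40, 1, 40, 1, 40, 1, 40, 1, 40, 13, 40, 1, 40, 1, 40, 1, 40, 1, 40, 1, 40, 1, 0, 1, 40, 1, 40, 1, 40, 1, 40, 1, 40, 1, 40, 13, 40, 1, 40, 1, 40, 1, 40, 1, 40, 1, 40, 1.
The distinct values are {0, 1, 13, 40}; there are 4 of them.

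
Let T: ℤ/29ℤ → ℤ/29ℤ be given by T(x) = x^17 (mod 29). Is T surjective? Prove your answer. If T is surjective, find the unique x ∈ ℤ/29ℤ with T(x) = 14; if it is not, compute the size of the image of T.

Since 29 is prime, the nonzero elements of ℤ/29ℤ form a cyclic group of order 28.
As gcd(17, 28) = 1, raising to the 17th power is a bijection on this group: if a^17 ≡ b^17 then (ab^{−1})^17 = 1, and the only element of order dividing gcd(17, 28) = 1 is 1, so a = b.
With T(0) = 0 this makes T injective on all of ℤ/29ℤ, hence bijective (finite equal-size domain and codomain). In particular T is surjective.
Since T is surjective, we find the preimage of 14. The inverse of x ↦ x^17 on (ℤ/29ℤ)^× is x ↦ x^5, because 17·5 = 85 = 3·28 + 1 ≡ 1 (mod 28) and x^{28} = 1 for x ≠ 0 (Fermat). So T⁻¹(14) = 14^5 mod 29.
Repeated squaring mod 29: 14^1 ≡ 14, 14^2 ≡ 14² = 196 ≡ 22, 14^4 ≡ 22² = 484 ≡ 20. Since 5 = 4 + 1, 14^5 ≡ 20·14: 20·14 = 280 ≡ 19. So 14^5 ≡ 19 (mod 29).
Hence T⁻¹(14) = 19.

19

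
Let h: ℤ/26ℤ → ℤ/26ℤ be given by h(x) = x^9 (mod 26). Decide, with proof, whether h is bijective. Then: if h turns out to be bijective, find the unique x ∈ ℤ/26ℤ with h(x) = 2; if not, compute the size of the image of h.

10

h(1) = 1^9 = 1.
h(3): Repeated squaring mod 26: 3^1 ≡ 3, 3^2 ≡ 3² = 9, 3^4 ≡ 9² = 81 ≡ 3, 3^8 ≡ 3² = 9. Since 9 = 8 + 1, 3^9 ≡ 9·3: 9·3 = 27 ≡ 1. So 3^9 ≡ 1 (mod 26).
So h(1) = h(3) = 1 while 1 ≠ 3, hence h is not injective, hence not bijective.
Since h is not bijective, we determine |image(h)|. Computing x^9 mod 26 for each x (by repeated squaring, reducing mod 26 at every step), the values h(0), h(1), …, h(25) are: 0, 1, 18, 1, 12, 5, 18, 21, 8, 1, 12, 21, 12, 13, 14, 5, 14, 25, 18, 5, 8, 21, 14, 25, 8, 25.
The distinct values are {0, 1, 5, 8, 12, 13, 14, 18, 21, 25}; there are 10 of them.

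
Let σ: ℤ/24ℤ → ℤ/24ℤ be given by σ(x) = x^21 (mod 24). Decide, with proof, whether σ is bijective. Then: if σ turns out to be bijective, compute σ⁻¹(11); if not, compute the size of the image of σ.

15

σ(0) = 0^21 = 0.
σ(6): Repeated squaring mod 24: 6^1 ≡ 6, 6^2 ≡ 6² = 36 ≡ 12, 6^4 ≡ 12² = 144 ≡ 0, 6^8 ≡ 0² = 0, 6^16 ≡ 0² = 0. Since 21 = 16 + 4 + 1, 6^21 ≡ 0·0·6: 0·0 = 0, then 0·6 = 0. So 6^21 ≡ 0 (mod 24).
So σ(0) = σ(6) = 0 while 0 ≠ 6, thus σ is not injective, hence not bijective.
Since σ is not bijective, we determine |image(σ)|. Computing x^21 mod 24 for each x (by repeated squaring, reducing mod 24 at every step), the values σ(0), σ(1), …, σ(23) are: 0, 1, 8, 3, 16, 5, 0, 7, 8, 9, 16, 11, 0, 13, 8, 15, 16, 17, 0, 19, 8, 21, 16, 23.
The distinct values are {0, 1, 3, 5, 7, 8, 9, 11, 13, 15, 16, 17, 19, 21, 23}; there are 15 of them.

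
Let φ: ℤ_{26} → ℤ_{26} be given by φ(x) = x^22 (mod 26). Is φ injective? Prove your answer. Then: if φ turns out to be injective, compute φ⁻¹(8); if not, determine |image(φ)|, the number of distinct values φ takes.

φ(12): Repeated squaring mod 26: 12^1 ≡ 12, 12^2 ≡ 12² = 144 ≡ 14, 12^4 ≡ 14² = 196 ≡ 14, 12^8 ≡ 14² = 196 ≡ 14, 12^16 ≡ 14² = 196 ≡ 14. Since 22 = 16 + 4 + 2, 12^22 ≡ 14·14·14: 14·14 = 196 ≡ 14, then 14·14 = 196 ≡ 14. So 12^22 ≡ 14 (mod 26).
φ(14): Repeated squaring mod 26: 14^1 ≡ 14, 14^2 ≡ 14² = 196 ≡ 14, 14^4 ≡ 14² = 196 ≡ 14, 14^8 ≡ 14² = 196 ≡ 14, 14^16 ≡ 14² = 196 ≡ 14. Since 22 = 16 + 4 + 2, 14^22 ≡ 14·14·14: 14·14 = 196 ≡ 14, then 14·14 = 196 ≡ 14. So 14^22 ≡ 14 (mod 26).
So φ(12) = φ(14) = 14 while 12 ≠ 14, so φ is not injective.
Since φ is not injective, we determine |image(φ)|. Computing x^22 mod 26 for each x (by repeated squaring, reducing mod 26 at every step), the values φ(0), φ(1), …, φ(25) are: 0, 1, 10, 3, 22, 25, 4, 17, 12, 9, 16, 23, 14, 13, 14, 23, 16, 9, 12, 17, 4, 25, 22, 3, 10, 1.
The distinct values are {0, 1, 3, 4, 9, 10, 12, 13, 14, 16, 17, 22, 23, 25}; there are 14 of them.

14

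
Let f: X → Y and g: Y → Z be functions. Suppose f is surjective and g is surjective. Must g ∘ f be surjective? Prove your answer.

Let c ∈ Z. Since g is surjective, there is b ∈ Y with g(b) = c. Since f is surjective, there is a ∈ X with f(a) = b.
Then (g ∘ f)(a) = g(b) = c. So g ∘ f is surjective.

surjective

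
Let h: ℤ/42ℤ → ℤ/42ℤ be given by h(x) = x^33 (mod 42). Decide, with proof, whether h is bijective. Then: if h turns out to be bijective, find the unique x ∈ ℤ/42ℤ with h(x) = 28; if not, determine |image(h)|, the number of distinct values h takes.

18

h(2): Repeated squaring mod 42: 2^1 ≡ 2, 2^2 ≡ 2² = 4, 2^4 ≡ 4² = 16, 2^8 ≡ 16² = 256 ≡ 4, 2^16 ≡ 4² = 16, 2^32 ≡ 16² = 256 ≡ 4. Since 33 = 32 + 1, 2^33 ≡ 4·2: 4·2 = 8. So 2^33 ≡ 8 (mod 42).
h(8): Repeated squaring mod 42: 8^1 ≡ 8, 8^2 ≡ 8² = 64 ≡ 22, 8^4 ≡ 22² = 484 ≡ 22, 8^8 ≡ 22² = 484 ≡ 22, 8^16 ≡ 22² = 484 ≡ 22, 8^32 ≡ 22² = 484 ≡ 22. Since 33 = 32 + 1, 8^33 ≡ 22·8: 22·8 = 176 ≡ 8. So 8^33 ≡ 8 (mod 42).
So h(2) = h(8) = 8 while 2 ≠ 8, therefore h is not injective, hence not bijective.
Since h is not bijective, we determine |image(h)|. Computing x^33 mod 42 for each x (by repeated squaring, reducing mod 42 at every step), the values h(0), h(1), …, h(41) are: 0, 1, 8, 27, 22, 41, 6, 7, 8, 15, 34, 29, 6, 13, 14, 15, 22, 41, 36, 13, 20, 21, 22, 29, 6, 1, 20, 27, 28, 29, 36, 13, 8, 27, 34, 35, 36, 1, 20, 15, 34, 41.
The distinct values are {0, 1, 6, 7, 8, 13, 14, 15, 20, 21, 22, 27, 28, 29, 34, 35, 36, 41}; there are 18 of them.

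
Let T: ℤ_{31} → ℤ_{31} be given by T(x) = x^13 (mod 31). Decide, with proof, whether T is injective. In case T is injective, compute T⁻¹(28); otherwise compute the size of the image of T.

Since 31 is prime, the nonzero elements of ℤ_{31} form a cyclic group of order 30.
As gcd(13, 30) = 1, raising to the 13th power is a bijection on this group: if a^13 ≡ b^13 then (ab^{−1})^13 = 1, and the only element of order dividing gcd(13, 30) = 1 is 1, so a = b.
With T(0) = 0 this makes T injective on all of ℤ_{31}, hence bijective (finite equal-size domain and codomain). In particular T is injective.
Since T is injective, we find the preimage of 28. The inverse of x ↦ x^13 on (ℤ_{31})^× is x ↦ x^7, because 13·7 = 91 = 3·30 + 1 ≡ 1 (mod 30) and x^{30} = 1 for x ≠ 0 (Fermat). So T⁻¹(28) = 28^7 mod 31.
Repeated squaring mod 31: 28^1 ≡ 28, 28^2 ≡ 28² = 784 ≡ 9, 28^4 ≡ 9² = 81 ≡ 19. Since 7 = 4 + 2 + 1, 28^7 ≡ 19·9·28: 19·9 = 171 ≡ 16, then 16·28 = 448 ≡ 14. So 28^7 ≡ 14 (mod 31).
Hence T⁻¹(28) = 14.

14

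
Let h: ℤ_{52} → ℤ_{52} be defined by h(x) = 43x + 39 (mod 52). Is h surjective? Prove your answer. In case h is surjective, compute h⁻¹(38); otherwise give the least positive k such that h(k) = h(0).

Recall that h is surjective if every y in the codomain equals h(x) for some x in the domain.
Since gcd(43, 52) = 1, 43 is invertible modulo 52. Euclid's algorithm: 52 = 1·43 + 9, 43 = 4·9 + 7, 9 = 1·7 + 2, 7 = 3·2 + 1; back-substituting gives 1 = 23·43 − 19·52, so 43⁻¹ ≡ 23 (mod 52).
Then y ↦ 23(y − 39) is a two-sided inverse to h, so every y ∈ ℤ_{52} has a preimage.
So h is surjective.
Since h is surjective, we compute h⁻¹(38): solve 43x + 39 ≡ 38 (mod 52), i.e. 43x ≡ 51 (mod 52).
Multiplying by 43⁻¹ = 23 gives x ≡ 23·51 = 1173 = 22·52 + 29 ≡ 29 (mod 52).
Check: h(29) = 43·29 + 39 = 1286 = 24·52 + 38 ≡ 38 (mod 52).

29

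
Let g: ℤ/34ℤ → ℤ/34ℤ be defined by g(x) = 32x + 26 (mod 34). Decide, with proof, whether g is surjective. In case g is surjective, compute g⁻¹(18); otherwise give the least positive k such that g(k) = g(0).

Since gcd(32, 34) = 2, we have 32x ≡ 0 (mod 2) for all x, so g(x) ≡ 0 (mod 2).
But 1 ≢ 0 (mod 2), so 1 ∈ ℤ/34ℤ has no preimage. Therefore g is not surjective.
Since g is not surjective, we find the least positive k with g(k) = g(0): this means 32k ≡ 0 (mod 34), i.e. 34 ∣ 32k. Since gcd(32, 34) = 2, dividing through by 2 this holds exactly when 17 ∣ 16k, and as gcd(16, 17) = 1, exactly when 17 ∣ k.
The smallest positive such k is 17.

17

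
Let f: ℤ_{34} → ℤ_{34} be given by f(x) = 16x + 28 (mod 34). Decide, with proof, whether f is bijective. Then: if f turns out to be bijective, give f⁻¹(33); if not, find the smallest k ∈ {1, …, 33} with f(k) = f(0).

17

By definition, injectivity means: for all a, b in the domain, f(a) = f(b) implies a = b.
We have gcd(16, 34) = 2 > 1. Taking a = 0 and b = 17: f(0) = 28 and f(17) = 16·17 + 28 = 300 ≡ 28 (mod 34).
So f(0) = f(17) while 0 ≠ 17, thus f is not injective, hence not bijective.
Since f is not bijective, we find the least positive k with f(k) = f(0): this means 16k ≡ 0 (mod 34), i.e. 34 ∣ 16k. Since gcd(16, 34) = 2, dividing through by 2 this holds exactly when 17 ∣ 8k, and as gcd(8, 17) = 1, exactly when 17 ∣ k.
The smallest positive such k is 17.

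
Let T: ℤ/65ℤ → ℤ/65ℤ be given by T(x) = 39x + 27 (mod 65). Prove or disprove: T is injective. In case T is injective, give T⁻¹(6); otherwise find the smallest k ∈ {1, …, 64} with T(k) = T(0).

5

We have gcd(39, 65) = 13 > 1. Taking s = 0 and t = 5: T(0) = 27 and T(5) = 39·5 + 27 = 222 ≡ 27 (mod 65).
So T(0) = T(5) while 0 ≠ 5, so T is not injective.
Since T is not injective, we find the least positive k with T(k) = T(0): this means 39k ≡ 0 (mod 65), i.e. 65 ∣ 39k. Since gcd(39, 65) = 13, dividing through by 13 this holds exactly when 5 ∣ 3k, and as gcd(3, 5) = 1, exactly when 5 ∣ k.
The smallest positive such k is 5.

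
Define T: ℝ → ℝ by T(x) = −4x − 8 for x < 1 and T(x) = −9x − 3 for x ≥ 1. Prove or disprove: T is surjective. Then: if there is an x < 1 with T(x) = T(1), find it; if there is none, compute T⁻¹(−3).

Both pieces are strictly decreasing (slopes −4 and −9), so each is injective on its own interval.
The left piece maps (−∞, 1) onto (−12, ∞); the right piece maps [1, ∞) onto (−∞, −12].
These images together cover ℝ, so T is surjective.
Because the two images are disjoint, no x < 1 has T(x) = T(1), so we compute T⁻¹(−3): −3 lies in (−12, ∞), so solve −4x − 8 = −3: x = (−3 + 8)/(−4) = −5/4.

-5/4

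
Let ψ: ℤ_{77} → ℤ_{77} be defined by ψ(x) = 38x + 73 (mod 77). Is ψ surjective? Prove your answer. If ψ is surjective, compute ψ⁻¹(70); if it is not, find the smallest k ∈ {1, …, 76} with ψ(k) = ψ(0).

Since gcd(38, 77) = 1, 38 is invertible modulo 77. Euclid's algorithm: 77 = 2·38 + 1; back-substituting gives 1 = 75·38 − 37·77, so 38⁻¹ ≡ 75 (mod 77).
For any y ∈ ℤ_{77}, x = 75(y − 73) mod 77 satisfies ψ(x) = 38·75(y − 73) + 73 ≡ y (since 38·75 ≡ 1 mod 77). So every y has a preimage.
Thus ψ is surjective.
Since ψ is surjective, we find ψ⁻¹(70): we need 38x ≡ 70 − 73 ≡ 74 (mod 77). Using 38⁻¹ = 75: x ≡ 75·74 = 5550 = 72·77 + 6, so x = 6.
Check: ψ(6) = 38·6 + 73 = 301 = 3·77 + 70 ≡ 70 (mod 77).

6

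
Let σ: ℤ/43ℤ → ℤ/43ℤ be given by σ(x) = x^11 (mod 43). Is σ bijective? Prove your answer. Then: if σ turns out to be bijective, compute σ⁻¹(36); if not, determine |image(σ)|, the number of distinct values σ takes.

Since 43 is prime, the nonzero elements of ℤ/43ℤ form a cyclic group of order 42.
As gcd(11, 42) = 1, raising to the 11th power is a bijection on this group: if u^11 ≡ v^11 then (uv^{−1})^11 = 1, and the only element of order dividing gcd(11, 42) = 1 is 1, so u = v.
With σ(0) = 0 this makes σ injective on all of ℤ/43ℤ, hence bijective (finite equal-size domain and codomain). In particular σ is bijective.
Since σ is bijective, we find the preimage of 36. The inverse of x ↦ x^11 on (ℤ/43ℤ)^× is x ↦ x^23, because 11·23 = 253 = 6·42 + 1 ≡ 1 (mod 42) and x^{42} = 1 for x ≠ 0 (Fermat). So σ⁻¹(36) = 36^23 mod 43.
Repeated squaring mod 43: 36^1 ≡ 36, 36^2 ≡ 36² = 1296 ≡ 6, 36^4 ≡ 6² = 36, 36^8 ≡ 36² = 1296 ≡ 6, 36^16 ≡ 6² = 36. Since 23 = 16 + 4 + 2 + 1, 36^23 ≡ 36·36·6·36: 36·36 = 1296 ≡ 6, then 6·6 = 36, then 36·36 = 1296 ≡ 6. So 36^23 ≡ 6 (mod 43).
Hence σ⁻¹(36) = 6.

6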